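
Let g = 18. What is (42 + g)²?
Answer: 3600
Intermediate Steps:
(42 + g)² = (42 + 18)² = 60² = 3600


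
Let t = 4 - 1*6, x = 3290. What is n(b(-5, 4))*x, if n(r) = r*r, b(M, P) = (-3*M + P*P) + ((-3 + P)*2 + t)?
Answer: 3161690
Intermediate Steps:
t = -2 (t = 4 - 6 = -2)
b(M, P) = -8 + P² - 3*M + 2*P (b(M, P) = (-3*M + P*P) + ((-3 + P)*2 - 2) = (-3*M + P²) + ((-6 + 2*P) - 2) = (P² - 3*M) + (-8 + 2*P) = -8 + P² - 3*M + 2*P)
n(r) = r²
n(b(-5, 4))*x = (-8 + 4² - 3*(-5) + 2*4)²*3290 = (-8 + 16 + 15 + 8)²*3290 = 31²*3290 = 961*3290 = 3161690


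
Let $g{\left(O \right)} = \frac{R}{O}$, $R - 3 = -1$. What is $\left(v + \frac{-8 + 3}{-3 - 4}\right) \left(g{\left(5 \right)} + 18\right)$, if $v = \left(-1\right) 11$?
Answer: $- \frac{6624}{35} \approx -189.26$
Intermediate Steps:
$R = 2$ ($R = 3 - 1 = 2$)
$g{\left(O \right)} = \frac{2}{O}$
$v = -11$
$\left(v + \frac{-8 + 3}{-3 - 4}\right) \left(g{\left(5 \right)} + 18\right) = \left(-11 + \frac{-8 + 3}{-3 - 4}\right) \left(\frac{2}{5} + 18\right) = \left(-11 - \frac{5}{-7}\right) \left(2 \cdot \frac{1}{5} + 18\right) = \left(-11 - - \frac{5}{7}\right) \left(\frac{2}{5} + 18\right) = \left(-11 + \frac{5}{7}\right) \frac{92}{5} = \left(- \frac{72}{7}\right) \frac{92}{5} = - \frac{6624}{35}$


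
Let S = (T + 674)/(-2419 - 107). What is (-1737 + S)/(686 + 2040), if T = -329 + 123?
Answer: -731355/1147646 ≈ -0.63727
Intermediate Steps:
T = -206
S = -78/421 (S = (-206 + 674)/(-2419 - 107) = 468/(-2526) = 468*(-1/2526) = -78/421 ≈ -0.18527)
(-1737 + S)/(686 + 2040) = (-1737 - 78/421)/(686 + 2040) = -731355/421/2726 = -731355/421*1/2726 = -731355/1147646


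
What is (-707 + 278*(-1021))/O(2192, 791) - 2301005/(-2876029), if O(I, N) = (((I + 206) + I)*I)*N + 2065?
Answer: 3662334272149184/4577760717436361 ≈ 0.80003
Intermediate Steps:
O(I, N) = 2065 + I*N*(206 + 2*I) (O(I, N) = (((206 + I) + I)*I)*N + 2065 = ((206 + 2*I)*I)*N + 2065 = (I*(206 + 2*I))*N + 2065 = I*N*(206 + 2*I) + 2065 = 2065 + I*N*(206 + 2*I))
(-707 + 278*(-1021))/O(2192, 791) - 2301005/(-2876029) = (-707 + 278*(-1021))/(2065 + 2*791*2192**2 + 206*2192*791) - 2301005/(-2876029) = (-707 - 283838)/(2065 + 2*791*4804864 + 357177632) - 2301005*(-1/2876029) = -284545/(2065 + 7601294848 + 357177632) + 2301005/2876029 = -284545/7958474545 + 2301005/2876029 = -284545*1/7958474545 + 2301005/2876029 = -56909/1591694909 + 2301005/2876029 = 3662334272149184/4577760717436361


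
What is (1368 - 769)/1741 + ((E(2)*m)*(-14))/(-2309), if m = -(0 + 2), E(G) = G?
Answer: 1285595/4019969 ≈ 0.31980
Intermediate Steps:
m = -2 (m = -1*2 = -2)
(1368 - 769)/1741 + ((E(2)*m)*(-14))/(-2309) = (1368 - 769)/1741 + ((2*(-2))*(-14))/(-2309) = 599*(1/1741) - 4*(-14)*(-1/2309) = 599/1741 + 56*(-1/2309) = 599/1741 - 56/2309 = 1285595/4019969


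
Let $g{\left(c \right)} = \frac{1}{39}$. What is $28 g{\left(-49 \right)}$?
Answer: $\frac{28}{39} \approx 0.71795$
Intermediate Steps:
$g{\left(c \right)} = \frac{1}{39}$
$28 g{\left(-49 \right)} = 28 \cdot \frac{1}{39} = \frac{28}{39}$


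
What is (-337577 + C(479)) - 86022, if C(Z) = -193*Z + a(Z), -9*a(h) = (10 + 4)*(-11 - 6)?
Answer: -4644176/9 ≈ -5.1602e+5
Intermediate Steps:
a(h) = 238/9 (a(h) = -(10 + 4)*(-11 - 6)/9 = -14*(-17)/9 = -1/9*(-238) = 238/9)
C(Z) = 238/9 - 193*Z (C(Z) = -193*Z + 238/9 = 238/9 - 193*Z)
(-337577 + C(479)) - 86022 = (-337577 + (238/9 - 193*479)) - 86022 = (-337577 + (238/9 - 92447)) - 86022 = (-337577 - 831785/9) - 86022 = -3869978/9 - 86022 = -4644176/9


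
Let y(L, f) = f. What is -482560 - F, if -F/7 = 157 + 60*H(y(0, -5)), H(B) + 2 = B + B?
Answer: -486501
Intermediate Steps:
H(B) = -2 + 2*B (H(B) = -2 + (B + B) = -2 + 2*B)
F = 3941 (F = -7*(157 + 60*(-2 + 2*(-5))) = -7*(157 + 60*(-2 - 10)) = -7*(157 + 60*(-12)) = -7*(157 - 720) = -7*(-563) = 3941)
-482560 - F = -482560 - 1*3941 = -482560 - 3941 = -486501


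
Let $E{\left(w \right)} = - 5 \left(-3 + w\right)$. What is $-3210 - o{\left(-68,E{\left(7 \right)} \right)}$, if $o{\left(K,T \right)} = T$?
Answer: $-3190$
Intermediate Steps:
$E{\left(w \right)} = 15 - 5 w$
$-3210 - o{\left(-68,E{\left(7 \right)} \right)} = -3210 - \left(15 - 35\right) = -3210 - -20 = -3210 + 20 = -3190$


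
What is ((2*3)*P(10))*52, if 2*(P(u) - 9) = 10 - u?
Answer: 2808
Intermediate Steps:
P(u) = 14 - u/2 (P(u) = 9 + (10 - u)/2 = 9 + (5 - u/2) = 14 - u/2)
((2*3)*P(10))*52 = ((2*3)*(14 - ½*10))*52 = (6*(14 - 5))*52 = (6*9)*52 = 54*52 = 2808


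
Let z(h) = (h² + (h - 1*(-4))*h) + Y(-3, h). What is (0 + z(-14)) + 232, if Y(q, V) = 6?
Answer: 574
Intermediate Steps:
z(h) = 6 + h² + h*(4 + h) (z(h) = (h² + (h - 1*(-4))*h) + 6 = (h² + (h + 4)*h) + 6 = (h² + (4 + h)*h) + 6 = (h² + h*(4 + h)) + 6 = 6 + h² + h*(4 + h))
(0 + z(-14)) + 232 = (0 + (6 + 2*(-14)² + 4*(-14))) + 232 = (0 + (6 + 2*196 - 56)) + 232 = (0 + (6 + 392 - 56)) + 232 = (0 + 342) + 232 = 342 + 232 = 574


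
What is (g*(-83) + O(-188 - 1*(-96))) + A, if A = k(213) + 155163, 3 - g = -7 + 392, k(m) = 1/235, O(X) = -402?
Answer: 43819746/235 ≈ 1.8647e+5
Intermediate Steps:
k(m) = 1/235
g = -382 (g = 3 - (-7 + 392) = 3 - 1*385 = 3 - 385 = -382)
A = 36463306/235 (A = 1/235 + 155163 = 36463306/235 ≈ 1.5516e+5)
(g*(-83) + O(-188 - 1*(-96))) + A = (-382*(-83) - 402) + 36463306/235 = (31706 - 402) + 36463306/235 = 31304 + 36463306/235 = 43819746/235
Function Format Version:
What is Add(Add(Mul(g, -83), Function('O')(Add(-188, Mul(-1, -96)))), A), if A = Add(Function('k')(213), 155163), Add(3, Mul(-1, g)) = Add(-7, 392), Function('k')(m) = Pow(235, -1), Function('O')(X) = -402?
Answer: Rational(43819746, 235) ≈ 1.8647e+5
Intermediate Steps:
Function('k')(m) = Rational(1, 235)
g = -382 (g = Add(3, Mul(-1, Add(-7, 392))) = Add(3, Mul(-1, 385)) = Add(3, -385) = -382)
A = Rational(36463306, 235) (A = Add(Rational(1, 235), 155163) = Rational(36463306, 235) ≈ 1.5516e+5)
Add(Add(Mul(g, -83), Function('O')(Add(-188, Mul(-1, -96)))), A) = Add(Add(Mul(-382, -83), -402), Rational(36463306, 235)) = Add(Add(31706, -402), Rational(36463306, 235)) = Add(31304, Rational(36463306, 235)) = Rational(43819746, 235)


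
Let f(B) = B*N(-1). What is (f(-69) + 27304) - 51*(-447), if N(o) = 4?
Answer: 49825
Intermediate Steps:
f(B) = 4*B (f(B) = B*4 = 4*B)
(f(-69) + 27304) - 51*(-447) = (4*(-69) + 27304) - 51*(-447) = (-276 + 27304) + 22797 = 27028 + 22797 = 49825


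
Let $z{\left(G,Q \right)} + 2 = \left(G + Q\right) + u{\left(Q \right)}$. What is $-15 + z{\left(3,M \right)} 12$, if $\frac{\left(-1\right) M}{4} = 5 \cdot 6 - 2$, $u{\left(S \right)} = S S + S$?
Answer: $147837$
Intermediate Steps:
$u{\left(S \right)} = S + S^{2}$ ($u{\left(S \right)} = S^{2} + S = S + S^{2}$)
$M = -112$ ($M = - 4 \left(5 \cdot 6 - 2\right) = - 4 \left(30 - 2\right) = \left(-4\right) 28 = -112$)
$z{\left(G,Q \right)} = -2 + G + Q + Q \left(1 + Q\right)$ ($z{\left(G,Q \right)} = -2 + \left(\left(G + Q\right) + Q \left(1 + Q\right)\right) = -2 + \left(G + Q + Q \left(1 + Q\right)\right) = -2 + G + Q + Q \left(1 + Q\right)$)
$-15 + z{\left(3,M \right)} 12 = -15 + \left(-2 + 3 - 112 - 112 \left(1 - 112\right)\right) 12 = -15 + \left(-2 + 3 - 112 - -12432\right) 12 = -15 + \left(-2 + 3 - 112 + 12432\right) 12 = -15 + 12321 \cdot 12 = -15 + 147852 = 147837$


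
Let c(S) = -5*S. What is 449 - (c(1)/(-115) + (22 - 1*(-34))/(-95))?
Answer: 982258/2185 ≈ 449.55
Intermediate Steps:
449 - (c(1)/(-115) + (22 - 1*(-34))/(-95)) = 449 - (-5*1/(-115) + (22 - 1*(-34))/(-95)) = 449 - (-5*(-1/115) + (22 + 34)*(-1/95)) = 449 - (1/23 + 56*(-1/95)) = 449 - (1/23 - 56/95) = 449 - 1*(-1193/2185) = 449 + 1193/2185 = 982258/2185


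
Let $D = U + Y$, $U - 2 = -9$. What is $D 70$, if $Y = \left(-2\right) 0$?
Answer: $-490$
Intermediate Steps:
$U = -7$ ($U = 2 - 9 = -7$)
$Y = 0$
$D = -7$ ($D = -7 + 0 = -7$)
$D 70 = \left(-7\right) 70 = -490$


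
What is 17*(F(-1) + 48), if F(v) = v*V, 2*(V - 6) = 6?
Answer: 663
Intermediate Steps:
V = 9 (V = 6 + (½)*6 = 6 + 3 = 9)
F(v) = 9*v (F(v) = v*9 = 9*v)
17*(F(-1) + 48) = 17*(9*(-1) + 48) = 17*(-9 + 48) = 17*39 = 663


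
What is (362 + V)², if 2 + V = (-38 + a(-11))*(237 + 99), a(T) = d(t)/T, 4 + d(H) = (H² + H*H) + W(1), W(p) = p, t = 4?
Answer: 21383797824/121 ≈ 1.7673e+8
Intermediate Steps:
d(H) = -3 + 2*H² (d(H) = -4 + ((H² + H*H) + 1) = -4 + ((H² + H²) + 1) = -4 + (2*H² + 1) = -4 + (1 + 2*H²) = -3 + 2*H²)
a(T) = 29/T (a(T) = (-3 + 2*4²)/T = (-3 + 2*16)/T = (-3 + 32)/T = 29/T)
V = -150214/11 (V = -2 + (-38 + 29/(-11))*(237 + 99) = -2 + (-38 + 29*(-1/11))*336 = -2 + (-38 - 29/11)*336 = -2 - 447/11*336 = -2 - 150192/11 = -150214/11 ≈ -13656.)
(362 + V)² = (362 - 150214/11)² = (-146232/11)² = 21383797824/121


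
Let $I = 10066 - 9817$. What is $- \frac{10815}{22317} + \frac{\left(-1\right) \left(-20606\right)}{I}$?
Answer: $\frac{152390389}{1852311} \approx 82.27$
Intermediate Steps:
$I = 249$ ($I = 10066 - 9817 = 249$)
$- \frac{10815}{22317} + \frac{\left(-1\right) \left(-20606\right)}{I} = - \frac{10815}{22317} + \frac{\left(-1\right) \left(-20606\right)}{249} = \left(-10815\right) \frac{1}{22317} + 20606 \cdot \frac{1}{249} = - \frac{3605}{7439} + \frac{20606}{249} = \frac{152390389}{1852311}$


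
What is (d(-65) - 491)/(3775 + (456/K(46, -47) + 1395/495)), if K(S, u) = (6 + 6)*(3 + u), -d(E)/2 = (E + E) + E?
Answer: -2222/83093 ≈ -0.026741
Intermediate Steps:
d(E) = -6*E (d(E) = -2*((E + E) + E) = -2*(2*E + E) = -6*E)
K(S, u) = 36 + 12*u (K(S, u) = 12*(3 + u) = 36 + 12*u)
(d(-65) - 491)/(3775 + (456/K(46, -47) + 1395/495)) = (-6*(-65) - 491)/(3775 + (456/(36 + 12*(-47)) + 1395/495)) = (390 - 491)/(3775 + (456/(36 - 564) + 1395*(1/495))) = -101/(3775 + (456/(-528) + 31/11)) = -101/(3775 + (456*(-1/528) + 31/11)) = -101/(3775 + (-19/22 + 31/11)) = -101/(3775 + 43/22) = -101/83093/22 = -101*22/83093 = -2222/83093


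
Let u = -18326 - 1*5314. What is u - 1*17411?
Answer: -41051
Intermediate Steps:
u = -23640 (u = -18326 - 5314 = -23640)
u - 1*17411 = -23640 - 1*17411 = -23640 - 17411 = -41051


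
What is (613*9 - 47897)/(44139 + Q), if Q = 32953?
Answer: -10595/19273 ≈ -0.54973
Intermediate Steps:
(613*9 - 47897)/(44139 + Q) = (613*9 - 47897)/(44139 + 32953) = (5517 - 47897)/77092 = -42380*1/77092 = -10595/19273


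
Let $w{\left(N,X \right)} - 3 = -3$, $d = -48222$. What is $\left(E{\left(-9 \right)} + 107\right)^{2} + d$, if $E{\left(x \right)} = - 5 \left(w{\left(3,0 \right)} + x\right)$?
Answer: $-25118$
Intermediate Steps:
$w{\left(N,X \right)} = 0$ ($w{\left(N,X \right)} = 3 - 3 = 0$)
$E{\left(x \right)} = - 5 x$ ($E{\left(x \right)} = - 5 \left(0 + x\right) = - 5 x$)
$\left(E{\left(-9 \right)} + 107\right)^{2} + d = \left(\left(-5\right) \left(-9\right) + 107\right)^{2} - 48222 = \left(45 + 107\right)^{2} - 48222 = 152^{2} - 48222 = 23104 - 48222 = -25118$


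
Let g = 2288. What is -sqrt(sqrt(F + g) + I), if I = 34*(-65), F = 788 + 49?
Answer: -I*sqrt(2210 - 25*sqrt(5)) ≈ -46.412*I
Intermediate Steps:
F = 837
I = -2210
-sqrt(sqrt(F + g) + I) = -sqrt(sqrt(837 + 2288) - 2210) = -sqrt(sqrt(3125) - 2210) = -sqrt(25*sqrt(5) - 2210) = -sqrt(-2210 + 25*sqrt(5))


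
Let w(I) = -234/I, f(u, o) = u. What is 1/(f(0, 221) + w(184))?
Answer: -92/117 ≈ -0.78632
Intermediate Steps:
1/(f(0, 221) + w(184)) = 1/(0 - 234/184) = 1/(0 - 234*1/184) = 1/(0 - 117/92) = 1/(-117/92) = -92/117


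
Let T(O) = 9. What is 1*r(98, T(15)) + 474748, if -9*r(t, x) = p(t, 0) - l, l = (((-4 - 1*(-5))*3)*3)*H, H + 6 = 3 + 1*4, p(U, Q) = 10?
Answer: 4272731/9 ≈ 4.7475e+5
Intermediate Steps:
H = 1 (H = -6 + (3 + 1*4) = -6 + (3 + 4) = -6 + 7 = 1)
l = 9 (l = (((-4 - 1*(-5))*3)*3)*1 = (((-4 + 5)*3)*3)*1 = ((1*3)*3)*1 = (3*3)*1 = 9*1 = 9)
r(t, x) = -⅑ (r(t, x) = -(10 - 1*9)/9 = -(10 - 9)/9 = -⅑*1 = -⅑)
1*r(98, T(15)) + 474748 = 1*(-⅑) + 474748 = -⅑ + 474748 = 4272731/9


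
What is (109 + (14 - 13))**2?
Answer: 12100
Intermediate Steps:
(109 + (14 - 13))**2 = (109 + 1)**2 = 110**2 = 12100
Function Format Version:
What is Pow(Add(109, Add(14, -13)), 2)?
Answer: 12100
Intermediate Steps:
Pow(Add(109, Add(14, -13)), 2) = Pow(Add(109, 1), 2) = Pow(110, 2) = 12100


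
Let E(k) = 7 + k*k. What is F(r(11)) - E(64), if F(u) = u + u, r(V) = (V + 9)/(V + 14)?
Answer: -20507/5 ≈ -4101.4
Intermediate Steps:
E(k) = 7 + k**2
r(V) = (9 + V)/(14 + V)
F(u) = 2*u
F(r(11)) - E(64) = 2*((9 + 11)/(14 + 11)) - (7 + 64**2) = 2*(20/25) - (7 + 4096) = 2*((1/25)*20) - 1*4103 = 2*(4/5) - 4103 = 8/5 - 4103 = -20507/5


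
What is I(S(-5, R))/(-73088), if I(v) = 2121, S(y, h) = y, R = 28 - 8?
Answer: -2121/73088 ≈ -0.029020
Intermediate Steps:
R = 20
I(S(-5, R))/(-73088) = 2121/(-73088) = 2121*(-1/73088) = -2121/73088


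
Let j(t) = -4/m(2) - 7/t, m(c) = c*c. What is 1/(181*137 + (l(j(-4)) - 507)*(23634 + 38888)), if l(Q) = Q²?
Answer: -8/253109507 ≈ -3.1607e-8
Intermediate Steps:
m(c) = c²
j(t) = -1 - 7/t (j(t) = -4/(2²) - 7/t = -4/4 - 7/t = -4*¼ - 7/t = -1 - 7/t)
1/(181*137 + (l(j(-4)) - 507)*(23634 + 38888)) = 1/(181*137 + (((-7 - 1*(-4))/(-4))² - 507)*(23634 + 38888)) = 1/(24797 + ((-(-7 + 4)/4)² - 507)*62522) = 1/(24797 + ((-¼*(-3))² - 507)*62522) = 1/(24797 + ((¾)² - 507)*62522) = 1/(24797 + (9/16 - 507)*62522) = 1/(24797 - 8103/16*62522) = 1/(24797 - 253307883/8) = 1/(-253109507/8) = -8/253109507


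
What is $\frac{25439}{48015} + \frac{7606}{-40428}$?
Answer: $\frac{36846989}{107841690} \approx 0.34168$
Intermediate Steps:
$\frac{25439}{48015} + \frac{7606}{-40428} = 25439 \cdot \frac{1}{48015} + 7606 \left(- \frac{1}{40428}\right) = \frac{25439}{48015} - \frac{3803}{20214} = \frac{36846989}{107841690}$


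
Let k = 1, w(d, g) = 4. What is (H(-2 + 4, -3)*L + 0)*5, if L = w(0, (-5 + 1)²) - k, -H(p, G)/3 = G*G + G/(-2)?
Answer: -945/2 ≈ -472.50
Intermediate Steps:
H(p, G) = -3*G² + 3*G/2 (H(p, G) = -3*(G*G + G/(-2)) = -3*(G² + G*(-½)) = -3*(G² - G/2) = -3*G² + 3*G/2)
L = 3 (L = 4 - 1*1 = 4 - 1 = 3)
(H(-2 + 4, -3)*L + 0)*5 = (((3/2)*(-3)*(1 - 2*(-3)))*3 + 0)*5 = (((3/2)*(-3)*(1 + 6))*3 + 0)*5 = (((3/2)*(-3)*7)*3 + 0)*5 = (-63/2*3 + 0)*5 = (-189/2 + 0)*5 = -189/2*5 = -945/2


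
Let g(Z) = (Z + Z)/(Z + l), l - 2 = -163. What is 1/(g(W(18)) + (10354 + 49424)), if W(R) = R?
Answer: 143/8548218 ≈ 1.6729e-5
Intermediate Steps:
l = -161 (l = 2 - 163 = -161)
g(Z) = 2*Z/(-161 + Z) (g(Z) = (Z + Z)/(Z - 161) = (2*Z)/(-161 + Z) = 2*Z/(-161 + Z))
1/(g(W(18)) + (10354 + 49424)) = 1/(2*18/(-161 + 18) + (10354 + 49424)) = 1/(2*18/(-143) + 59778) = 1/(2*18*(-1/143) + 59778) = 1/(-36/143 + 59778) = 1/(8548218/143) = 143/8548218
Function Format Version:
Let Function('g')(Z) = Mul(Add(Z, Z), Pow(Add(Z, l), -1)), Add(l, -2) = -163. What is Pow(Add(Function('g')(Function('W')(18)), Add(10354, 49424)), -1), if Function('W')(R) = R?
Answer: Rational(143, 8548218) ≈ 1.6729e-5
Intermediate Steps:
l = -161 (l = Add(2, -163) = -161)
Function('g')(Z) = Mul(2, Z, Pow(Add(-161, Z), -1)) (Function('g')(Z) = Mul(Add(Z, Z), Pow(Add(Z, -161), -1)) = Mul(Mul(2, Z), Pow(Add(-161, Z), -1)) = Mul(2, Z, Pow(Add(-161, Z), -1)))
Pow(Add(Function('g')(Function('W')(18)), Add(10354, 49424)), -1) = Pow(Add(Mul(2, 18, Pow(Add(-161, 18), -1)), Add(10354, 49424)), -1) = Pow(Add(Mul(2, 18, Pow(-143, -1)), 59778), -1) = Pow(Add(Mul(2, 18, Rational(-1, 143)), 59778), -1) = Pow(Add(Rational(-36, 143), 59778), -1) = Pow(Rational(8548218, 143), -1) = Rational(143, 8548218)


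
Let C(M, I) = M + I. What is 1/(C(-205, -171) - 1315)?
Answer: -1/1691 ≈ -0.00059137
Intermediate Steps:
C(M, I) = I + M
1/(C(-205, -171) - 1315) = 1/((-171 - 205) - 1315) = 1/(-376 - 1315) = 1/(-1691) = -1/1691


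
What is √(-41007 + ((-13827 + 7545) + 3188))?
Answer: I*√44101 ≈ 210.0*I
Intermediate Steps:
√(-41007 + ((-13827 + 7545) + 3188)) = √(-41007 + (-6282 + 3188)) = √(-41007 - 3094) = √(-44101) = I*√44101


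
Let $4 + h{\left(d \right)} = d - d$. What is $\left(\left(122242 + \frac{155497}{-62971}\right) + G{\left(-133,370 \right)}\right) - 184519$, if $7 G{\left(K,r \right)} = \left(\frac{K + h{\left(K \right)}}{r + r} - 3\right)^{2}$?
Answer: $- \frac{15032695706425821}{241380437200} \approx -62278.0$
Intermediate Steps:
$h{\left(d \right)} = -4$ ($h{\left(d \right)} = -4 + \left(d - d\right) = -4 + 0 = -4$)
$G{\left(K,r \right)} = \frac{\left(-3 + \frac{-4 + K}{2 r}\right)^{2}}{7}$ ($G{\left(K,r \right)} = \frac{\left(\frac{K - 4}{r + r} - 3\right)^{2}}{7} = \frac{\left(\frac{-4 + K}{2 r} - 3\right)^{2}}{7} = \frac{\left(-3 + \frac{-4 + K}{2 r}\right)^{2}}{7}$)
$\left(\left(122242 + \frac{155497}{-62971}\right) + G{\left(-133,370 \right)}\right) - 184519 = \left(\left(122242 + \frac{155497}{-62971}\right) + \frac{\left(4 - -133 + 6 \cdot 370\right)^{2}}{28 \cdot 136900}\right) - 184519 = \left(\left(122242 + 155497 \left(- \frac{1}{62971}\right)\right) + \frac{1}{28} \cdot \frac{1}{136900} \left(4 + 133 + 2220\right)^{2}\right) - 184519 = \left(\left(122242 - \frac{155497}{62971}\right) + \frac{1}{28} \cdot \frac{1}{136900} \cdot 2357^{2}\right) - 184519 = \left(\frac{7697545485}{62971} + \frac{1}{28} \cdot \frac{1}{136900} \cdot 5555449\right) - 184519 = \left(\frac{7697545485}{62971} + \frac{5555449}{3833200}\right) - 184519 = \frac{29506581185280979}{241380437200} - 184519 = - \frac{15032695706425821}{241380437200}$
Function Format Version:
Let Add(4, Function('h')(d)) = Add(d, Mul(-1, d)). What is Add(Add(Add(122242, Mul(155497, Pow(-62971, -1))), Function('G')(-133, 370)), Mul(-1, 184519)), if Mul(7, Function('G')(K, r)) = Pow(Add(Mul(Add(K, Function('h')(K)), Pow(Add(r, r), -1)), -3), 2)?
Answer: Rational(-15032695706425821, 241380437200) ≈ -62278.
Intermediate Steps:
Function('h')(d) = -4 (Function('h')(d) = Add(-4, Add(d, Mul(-1, d))) = Add(-4, 0) = -4)
Function('G')(K, r) = Mul(Rational(1, 7), Pow(Add(-3, Mul(Rational(1, 2), Pow(r, -1), Add(-4, K))), 2)) (Function('G')(K, r) = Mul(Rational(1, 7), Pow(Add(Mul(Add(K, -4), Pow(Add(r, r), -1)), -3), 2)) = Mul(Rational(1, 7), Pow(Add(Mul(Add(-4, K), Pow(Mul(2, r), -1)), -3), 2)) = Mul(Rational(1, 7), Pow(Add(Mul(Add(-4, K), Mul(Rational(1, 2), Pow(r, -1))), -3), 2)) = Mul(Rational(1, 7), Pow(Add(Mul(Rational(1, 2), Pow(r, -1), Add(-4, K)), -3), 2)) = Mul(Rational(1, 7), Pow(Add(-3, Mul(Rational(1, 2), Pow(r, -1), Add(-4, K))), 2)))
Add(Add(Add(122242, Mul(155497, Pow(-62971, -1))), Function('G')(-133, 370)), Mul(-1, 184519)) = Add(Add(Add(122242, Mul(155497, Pow(-62971, -1))), Mul(Rational(1, 28), Pow(370, -2), Pow(Add(4, Mul(-1, -133), Mul(6, 370)), 2))), Mul(-1, 184519)) = Add(Add(Add(122242, Mul(155497, Rational(-1, 62971))), Mul(Rational(1, 28), Rational(1, 136900), Pow(Add(4, 133, 2220), 2))), -184519) = Add(Add(Add(122242, Rational(-155497, 62971)), Mul(Rational(1, 28), Rational(1, 136900), Pow(2357, 2))), -184519) = Add(Add(Rational(7697545485, 62971), Mul(Rational(1, 28), Rational(1, 136900), 5555449)), -184519) = Add(Add(Rational(7697545485, 62971), Rational(5555449, 3833200)), -184519) = Add(Rational(29506581185280979, 241380437200), -184519) = Rational(-15032695706425821, 241380437200)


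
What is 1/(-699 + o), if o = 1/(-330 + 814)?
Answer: -484/338315 ≈ -0.0014306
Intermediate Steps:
o = 1/484 ≈ 0.0020661
1/(-699 + o) = 1/(-699 + 1/484) = 1/(-338315/484) = -484/338315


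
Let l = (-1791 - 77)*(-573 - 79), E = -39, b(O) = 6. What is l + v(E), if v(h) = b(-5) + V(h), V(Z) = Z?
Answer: 1217903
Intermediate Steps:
v(h) = 6 + h
l = 1217936 (l = -1868*(-652) = 1217936)
l + v(E) = 1217936 + (6 - 39) = 1217936 - 33 = 1217903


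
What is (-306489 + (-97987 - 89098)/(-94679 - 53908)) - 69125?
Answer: -55811170333/148587 ≈ -3.7561e+5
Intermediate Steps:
(-306489 + (-97987 - 89098)/(-94679 - 53908)) - 69125 = (-306489 - 187085/(-148587)) - 69125 = (-306489 - 187085*(-1/148587)) - 69125 = (-306489 + 187085/148587) - 69125 = -45540093958/148587 - 69125 = -55811170333/148587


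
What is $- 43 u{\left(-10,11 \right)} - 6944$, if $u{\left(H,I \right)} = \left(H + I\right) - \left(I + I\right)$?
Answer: $-6041$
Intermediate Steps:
$u{\left(H,I \right)} = H - I$ ($u{\left(H,I \right)} = \left(H + I\right) - 2 I = H - I$)
$- 43 u{\left(-10,11 \right)} - 6944 = - 43 \left(-10 - 11\right) - 6944 = \left(-43\right) \left(-21\right) - 6944 = 903 - 6944 = -6041$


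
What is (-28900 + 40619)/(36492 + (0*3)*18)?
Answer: 11719/36492 ≈ 0.32114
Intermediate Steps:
(-28900 + 40619)/(36492 + (0*3)*18) = 11719/(36492 + 0*18) = 11719/(36492 + 0) = 11719/36492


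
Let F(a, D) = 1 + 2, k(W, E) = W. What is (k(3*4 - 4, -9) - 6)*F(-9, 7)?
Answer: 6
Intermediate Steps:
F(a, D) = 3
(k(3*4 - 4, -9) - 6)*F(-9, 7) = ((3*4 - 4) - 6)*3 = ((12 - 4) - 6)*3 = (8 - 6)*3 = 2*3 = 6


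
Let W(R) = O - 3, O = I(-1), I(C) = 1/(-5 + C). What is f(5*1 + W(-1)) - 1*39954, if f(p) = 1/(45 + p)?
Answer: -11227068/281 ≈ -39954.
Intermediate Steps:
O = -1/6 (O = 1/(-5 - 1) = 1/(-6) = -1/6 ≈ -0.16667)
W(R) = -19/6 (W(R) = -1/6 - 3 = -19/6)
f(5*1 + W(-1)) - 1*39954 = 1/(45 + (5*1 - 19/6)) - 1*39954 = 1/(45 + (5 - 19/6)) - 39954 = 1/(45 + 11/6) - 39954 = 1/(281/6) - 39954 = 6/281 - 39954 = -11227068/281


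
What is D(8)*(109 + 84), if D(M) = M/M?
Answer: 193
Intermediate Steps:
D(M) = 1
D(8)*(109 + 84) = 1*(109 + 84) = 1*193 = 193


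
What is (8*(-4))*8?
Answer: -256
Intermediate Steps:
(8*(-4))*8 = -32*8 = -256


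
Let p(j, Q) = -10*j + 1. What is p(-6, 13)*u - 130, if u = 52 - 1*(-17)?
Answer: 4079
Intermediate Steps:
p(j, Q) = 1 - 10*j
u = 69 (u = 52 + 17 = 69)
p(-6, 13)*u - 130 = (1 - 10*(-6))*69 - 130 = (1 + 60)*69 - 130 = 61*69 - 130 = 4209 - 130 = 4079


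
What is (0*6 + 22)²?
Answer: 484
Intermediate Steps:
(0*6 + 22)² = (0 + 22)² = 22² = 484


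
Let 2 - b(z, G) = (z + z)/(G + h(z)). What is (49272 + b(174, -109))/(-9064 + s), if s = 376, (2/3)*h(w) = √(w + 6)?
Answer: -141376589/24925872 - 261*√5/8308624 ≈ -5.6720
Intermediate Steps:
h(w) = 3*√(6 + w)/2 (h(w) = 3*√(w + 6)/2 = 3*√(6 + w)/2)
b(z, G) = 2 - 2*z/(G + 3*√(6 + z)/2) (b(z, G) = 2 - (z + z)/(G + 3*√(6 + z)/2) = 2 - 2*z/(G + 3*√(6 + z)/2))
(49272 + b(174, -109))/(-9064 + s) = (49272 + 2*(-2*174 + 2*(-109) + 3*√(6 + 174))/(2*(-109) + 3*√(6 + 174)))/(-9064 + 376) = (49272 + 2*(-348 - 218 + 3*√180)/(-218 + 3*√180))/(-8688) = (49272 + 2*(-348 - 218 + 3*(6*√5))/(-218 + 3*(6*√5)))*(-1/8688) = (49272 + 2*(-348 - 218 + 18*√5)/(-218 + 18*√5))*(-1/8688) = (49272 + 2*(-566 + 18*√5)/(-218 + 18*√5))*(-1/8688) = -2053/362 - (-566 + 18*√5)/(4344*(-218 + 18*√5))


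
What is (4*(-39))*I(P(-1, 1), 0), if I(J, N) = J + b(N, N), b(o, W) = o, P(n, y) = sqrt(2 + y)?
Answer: -156*sqrt(3) ≈ -270.20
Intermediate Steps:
I(J, N) = J + N
(4*(-39))*I(P(-1, 1), 0) = (4*(-39))*(sqrt(2 + 1) + 0) = -156*(sqrt(3) + 0) = -156*sqrt(3)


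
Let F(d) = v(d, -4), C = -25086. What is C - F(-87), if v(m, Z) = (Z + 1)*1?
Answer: -25083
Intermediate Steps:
v(m, Z) = 1 + Z (v(m, Z) = (1 + Z)*1 = 1 + Z)
F(d) = -3 (F(d) = 1 - 4 = -3)
C - F(-87) = -25086 - 1*(-3) = -25086 + 3 = -25083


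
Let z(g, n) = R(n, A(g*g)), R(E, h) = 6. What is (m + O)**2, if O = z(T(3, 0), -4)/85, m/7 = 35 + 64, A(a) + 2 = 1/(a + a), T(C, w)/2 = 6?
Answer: 3470505921/7225 ≈ 4.8035e+5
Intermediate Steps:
T(C, w) = 12 (T(C, w) = 2*6 = 12)
A(a) = -2 + 1/(2*a) (A(a) = -2 + 1/(a + a) = -2 + 1/(2*a))
m = 693 (m = 7*(35 + 64) = 7*99 = 693)
z(g, n) = 6
O = 6/85 ≈ 0.070588
(m + O)**2 = (693 + 6/85)**2 = (58911/85)**2 = 3470505921/7225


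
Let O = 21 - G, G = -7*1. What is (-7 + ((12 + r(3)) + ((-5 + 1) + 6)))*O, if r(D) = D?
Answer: 280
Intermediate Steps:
G = -7
O = 28 (O = 21 - 1*(-7) = 21 + 7 = 28)
(-7 + ((12 + r(3)) + ((-5 + 1) + 6)))*O = (-7 + ((12 + 3) + ((-5 + 1) + 6)))*28 = (-7 + (15 + (-4 + 6)))*28 = (-7 + (15 + 2))*28 = (-7 + 17)*28 = 10*28 = 280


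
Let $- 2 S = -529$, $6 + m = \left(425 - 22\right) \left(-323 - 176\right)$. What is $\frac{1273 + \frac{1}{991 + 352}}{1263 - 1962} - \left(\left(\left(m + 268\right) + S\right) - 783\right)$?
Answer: $\frac{126013531973}{625838} \approx 2.0135 \cdot 10^{5}$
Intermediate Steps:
$m = -201103$ ($m = -6 + \left(425 - 22\right) \left(-323 - 176\right) = -6 + 403 \left(-499\right) = -6 - 201097 = -201103$)
$S = \frac{529}{2}$ ($S = \left(- \frac{1}{2}\right) \left(-529\right) = \frac{529}{2} \approx 264.5$)
$\frac{1273 + \frac{1}{991 + 352}}{1263 - 1962} - \left(\left(\left(m + 268\right) + S\right) - 783\right) = \frac{1273 + \frac{1}{991 + 352}}{1263 - 1962} - \left(\left(\left(-201103 + 268\right) + \frac{529}{2}\right) - 783\right) = \frac{1273 + \frac{1}{1343}}{-699} - \left(\left(-200835 + \frac{529}{2}\right) - 783\right) = \left(1273 + \frac{1}{1343}\right) \left(- \frac{1}{699}\right) - \left(- \frac{401141}{2} - 783\right) = \frac{1709640}{1343} \left(- \frac{1}{699}\right) - - \frac{402707}{2} = - \frac{569880}{312919} + \frac{402707}{2} = \frac{126013531973}{625838}$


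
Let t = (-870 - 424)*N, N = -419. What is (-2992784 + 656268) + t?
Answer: -1794330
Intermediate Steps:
t = 542186 (t = (-870 - 424)*(-419) = -1294*(-419) = 542186)
(-2992784 + 656268) + t = (-2992784 + 656268) + 542186 = -2336516 + 542186 = -1794330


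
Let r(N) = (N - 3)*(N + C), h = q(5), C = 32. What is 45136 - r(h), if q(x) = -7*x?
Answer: 45022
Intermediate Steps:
h = -35 (h = -7*5 = -35)
r(N) = (-3 + N)*(32 + N) (r(N) = (N - 3)*(N + 32) = (-3 + N)*(32 + N))
45136 - r(h) = 45136 - (-96 + (-35)² + 29*(-35)) = 45136 - (-96 + 1225 - 1015) = 45136 - 1*114 = 45136 - 114 = 45022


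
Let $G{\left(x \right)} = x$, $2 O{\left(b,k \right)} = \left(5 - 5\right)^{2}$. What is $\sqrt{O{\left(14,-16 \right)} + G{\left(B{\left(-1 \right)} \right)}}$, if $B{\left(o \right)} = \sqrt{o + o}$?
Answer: $\sqrt[4]{2} \sqrt{i} \approx 0.8409 + 0.8409 i$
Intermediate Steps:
$O{\left(b,k \right)} = 0$ ($O{\left(b,k \right)} = \frac{\left(5 - 5\right)^{2}}{2} = \frac{0^{2}}{2} = \frac{1}{2} \cdot 0 = 0$)
$B{\left(o \right)} = \sqrt{2} \sqrt{o}$ ($B{\left(o \right)} = \sqrt{2 o} = \sqrt{2} \sqrt{o}$)
$\sqrt{O{\left(14,-16 \right)} + G{\left(B{\left(-1 \right)} \right)}} = \sqrt{0 + \sqrt{2} \sqrt{-1}} = \sqrt{0 + \sqrt{2} i} = \sqrt{0 + i \sqrt{2}} = \sqrt{i \sqrt{2}} = \sqrt[4]{2} \sqrt{i}$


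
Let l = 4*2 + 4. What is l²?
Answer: 144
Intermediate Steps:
l = 12 (l = 8 + 4 = 12)
l² = 12² = 144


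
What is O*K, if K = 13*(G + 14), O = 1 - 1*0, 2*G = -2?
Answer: 169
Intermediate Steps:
G = -1 (G = (½)*(-2) = -1)
O = 1 (O = 1 + 0 = 1)
K = 169 (K = 13*(-1 + 14) = 13*13 = 169)
O*K = 1*169 = 169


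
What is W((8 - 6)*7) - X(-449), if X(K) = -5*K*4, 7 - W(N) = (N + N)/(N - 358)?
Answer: -771671/86 ≈ -8972.9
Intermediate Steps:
W(N) = 7 - 2*N/(-358 + N) (W(N) = 7 - (N + N)/(N - 358) = 7 - 2*N/(-358 + N))
X(K) = -20*K
W((8 - 6)*7) - X(-449) = (-2506 + 5*((8 - 6)*7))/(-358 + (8 - 6)*7) - (-20)*(-449) = (-2506 + 5*(2*7))/(-358 + 2*7) - 1*8980 = (-2506 + 5*14)/(-358 + 14) - 8980 = (-2506 + 70)/(-344) - 8980 = -1/344*(-2436) - 8980 = 609/86 - 8980 = -771671/86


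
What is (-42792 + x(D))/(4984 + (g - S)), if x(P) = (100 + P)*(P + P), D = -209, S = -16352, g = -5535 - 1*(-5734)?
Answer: 554/4307 ≈ 0.12863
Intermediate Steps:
g = 199 (g = -5535 + 5734 = 199)
x(P) = 2*P*(100 + P) (x(P) = (100 + P)*(2*P) = 2*P*(100 + P))
(-42792 + x(D))/(4984 + (g - S)) = (-42792 + 2*(-209)*(100 - 209))/(4984 + (199 - 1*(-16352))) = (-42792 + 2*(-209)*(-109))/(4984 + (199 + 16352)) = (-42792 + 45562)/(4984 + 16551) = 2770/21535 = 2770*(1/21535) = 554/4307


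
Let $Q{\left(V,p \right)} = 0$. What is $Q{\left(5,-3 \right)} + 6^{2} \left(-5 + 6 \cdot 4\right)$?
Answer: $684$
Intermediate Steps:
$Q{\left(5,-3 \right)} + 6^{2} \left(-5 + 6 \cdot 4\right) = 0 + 6^{2} \left(-5 + 6 \cdot 4\right) = 0 + 36 \left(-5 + 24\right) = 0 + 36 \cdot 19 = 0 + 684 = 684$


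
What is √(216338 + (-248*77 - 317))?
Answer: 5*√7877 ≈ 443.76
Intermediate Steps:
√(216338 + (-248*77 - 317)) = √(216338 + (-19096 - 317)) = √(216338 - 19413) = √196925 = 5*√7877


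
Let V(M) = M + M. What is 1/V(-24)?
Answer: -1/48 ≈ -0.020833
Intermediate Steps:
V(M) = 2*M
1/V(-24) = 1/(2*(-24)) = 1/(-48) = -1/48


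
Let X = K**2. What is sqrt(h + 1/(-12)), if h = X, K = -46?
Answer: sqrt(76173)/6 ≈ 45.999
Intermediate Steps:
X = 2116 (X = (-46)**2 = 2116)
h = 2116
sqrt(h + 1/(-12)) = sqrt(2116 + 1/(-12)) = sqrt(2116 - 1/12) = sqrt(25391/12) = sqrt(76173)/6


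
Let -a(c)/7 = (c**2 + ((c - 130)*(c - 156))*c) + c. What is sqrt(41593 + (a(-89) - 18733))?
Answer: sqrt(33395101) ≈ 5778.9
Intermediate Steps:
a(c) = -7*c - 7*c**2 - 7*c*(-156 + c)*(-130 + c) (a(c) = -7*((c**2 + ((c - 130)*(c - 156))*c) + c) = -7*((c**2 + ((-130 + c)*(-156 + c))*c) + c) = -7*((c**2 + ((-156 + c)*(-130 + c))*c) + c) = -7*((c**2 + c*(-156 + c)*(-130 + c)) + c) = -7*(c + c**2 + c*(-156 + c)*(-130 + c)) = -7*c - 7*c**2 - 7*c*(-156 + c)*(-130 + c))
sqrt(41593 + (a(-89) - 18733)) = sqrt(41593 + (7*(-89)*(-20281 - 1*(-89)**2 + 285*(-89)) - 18733)) = sqrt(41593 + (7*(-89)*(-20281 - 1*7921 - 25365) - 18733)) = sqrt(41593 + (7*(-89)*(-20281 - 7921 - 25365) - 18733)) = sqrt(41593 + (7*(-89)*(-53567) - 18733)) = sqrt(41593 + (33372241 - 18733)) = sqrt(41593 + 33353508) = sqrt(33395101)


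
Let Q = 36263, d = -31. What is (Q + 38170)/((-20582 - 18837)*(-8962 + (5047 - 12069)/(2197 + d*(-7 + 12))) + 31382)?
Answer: 25332031/120287417923 ≈ 0.00021060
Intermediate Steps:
(Q + 38170)/((-20582 - 18837)*(-8962 + (5047 - 12069)/(2197 + d*(-7 + 12))) + 31382) = (36263 + 38170)/((-20582 - 18837)*(-8962 + (5047 - 12069)/(2197 - 31*(-7 + 12))) + 31382) = 74433/(-39419*(-8962 - 7022/(2197 - 31*5)) + 31382) = 74433/(-39419*(-8962 - 7022/(2197 - 155)) + 31382) = 74433/(-39419*(-8962 - 7022/2042) + 31382) = 74433/(-39419*(-8962 - 7022*1/2042) + 31382) = 74433/(-39419*(-8962 - 3511/1021) + 31382) = 74433/(-39419*(-9153713/1021) + 31382) = 74433/(360830212747/1021 + 31382) = 74433/(360862253769/1021) = 74433*(1021/360862253769) = 25332031/120287417923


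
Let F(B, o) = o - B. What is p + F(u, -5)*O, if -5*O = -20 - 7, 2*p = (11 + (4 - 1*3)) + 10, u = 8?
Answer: -296/5 ≈ -59.200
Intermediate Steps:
p = 11 (p = ((11 + (4 - 1*3)) + 10)/2 = ((11 + (4 - 3)) + 10)/2 = ((11 + 1) + 10)/2 = (12 + 10)/2 = (½)*22 = 11)
O = 27/5 (O = -(-20 - 7)/5 = -⅕*(-27) = 27/5 ≈ 5.4000)
p + F(u, -5)*O = 11 + (-5 - 1*8)*(27/5) = 11 + (-5 - 8)*(27/5) = 11 - 13*27/5 = 11 - 351/5 = -296/5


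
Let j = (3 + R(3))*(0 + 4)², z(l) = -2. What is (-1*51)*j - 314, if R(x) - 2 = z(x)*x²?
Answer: 10294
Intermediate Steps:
R(x) = 2 - 2*x²
j = -208 (j = (3 + (2 - 2*3²))*(0 + 4)² = (3 + (2 - 2*9))*4² = (3 + (2 - 18))*16 = (3 - 16)*16 = -13*16 = -208)
(-1*51)*j - 314 = -1*51*(-208) - 314 = -51*(-208) - 314 = 10608 - 314 = 10294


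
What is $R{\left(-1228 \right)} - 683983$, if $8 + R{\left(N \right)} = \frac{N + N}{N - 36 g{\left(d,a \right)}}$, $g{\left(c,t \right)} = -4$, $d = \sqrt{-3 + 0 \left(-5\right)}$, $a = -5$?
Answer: $- \frac{185360947}{271} \approx -6.8399 \cdot 10^{5}$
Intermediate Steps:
$d = i \sqrt{3}$ ($d = \sqrt{-3 + 0} = \sqrt{-3} = i \sqrt{3} \approx 1.732 i$)
$R{\left(N \right)} = -8 + \frac{2 N}{144 + N}$ ($R{\left(N \right)} = -8 + \frac{N + N}{N - -144} = -8 + \frac{2 N}{N + 144} = -8 + \frac{2 N}{144 + N}$)
$R{\left(-1228 \right)} - 683983 = \frac{6 \left(-192 - -1228\right)}{144 - 1228} - 683983 = \frac{6 \left(-192 + 1228\right)}{-1084} - 683983 = 6 \left(- \frac{1}{1084}\right) 1036 - 683983 = - \frac{1554}{271} - 683983 = - \frac{185360947}{271}$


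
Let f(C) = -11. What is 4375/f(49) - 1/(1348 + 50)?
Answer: -6116261/15378 ≈ -397.73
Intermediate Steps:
4375/f(49) - 1/(1348 + 50) = 4375/(-11) - 1/(1348 + 50) = 4375*(-1/11) - 1/1398 = -4375/11 - 1*1/1398 = -4375/11 - 1/1398 = -6116261/15378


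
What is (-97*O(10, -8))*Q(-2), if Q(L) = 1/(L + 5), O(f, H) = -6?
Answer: 194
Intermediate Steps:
Q(L) = 1/(5 + L)
(-97*O(10, -8))*Q(-2) = (-97*(-6))/(5 - 2) = 582/3 = 582*(1/3) = 194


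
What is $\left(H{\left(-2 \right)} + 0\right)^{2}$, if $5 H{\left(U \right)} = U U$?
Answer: $\frac{16}{25} \approx 0.64$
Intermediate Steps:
$H{\left(U \right)} = \frac{U^{2}}{5}$ ($H{\left(U \right)} = \frac{U U}{5} = \frac{U^{2}}{5}$)
$\left(H{\left(-2 \right)} + 0\right)^{2} = \left(\frac{\left(-2\right)^{2}}{5} + 0\right)^{2} = \left(\frac{1}{5} \cdot 4 + 0\right)^{2} = \left(\frac{4}{5} + 0\right)^{2} = \left(\frac{4}{5}\right)^{2} = \frac{16}{25}$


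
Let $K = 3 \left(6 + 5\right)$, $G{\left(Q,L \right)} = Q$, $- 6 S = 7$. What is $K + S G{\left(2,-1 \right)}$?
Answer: $\frac{92}{3} \approx 30.667$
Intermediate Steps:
$S = - \frac{7}{6}$ ($S = \left(- \frac{1}{6}\right) 7 = - \frac{7}{6} \approx -1.1667$)
$K = 33$ ($K = 3 \cdot 11 = 33$)
$K + S G{\left(2,-1 \right)} = 33 - \frac{7}{3} = \frac{92}{3}$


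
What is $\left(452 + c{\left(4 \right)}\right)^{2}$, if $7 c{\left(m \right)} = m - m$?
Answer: $204304$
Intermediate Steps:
$c{\left(m \right)} = 0$ ($c{\left(m \right)} = \frac{m - m}{7} = \frac{1}{7} \cdot 0 = 0$)
$\left(452 + c{\left(4 \right)}\right)^{2} = \left(452 + 0\right)^{2} = 452^{2} = 204304$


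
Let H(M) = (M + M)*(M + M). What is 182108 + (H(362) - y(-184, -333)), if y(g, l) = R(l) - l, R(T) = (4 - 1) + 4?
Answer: 705944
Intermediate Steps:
H(M) = 4*M² (H(M) = (2*M)*(2*M) = 4*M²)
R(T) = 7 (R(T) = 3 + 4 = 7)
y(g, l) = 7 - l
182108 + (H(362) - y(-184, -333)) = 182108 + (4*362² - (7 - 1*(-333))) = 182108 + (4*131044 - (7 + 333)) = 182108 + (524176 - 1*340) = 182108 + (524176 - 340) = 182108 + 523836 = 705944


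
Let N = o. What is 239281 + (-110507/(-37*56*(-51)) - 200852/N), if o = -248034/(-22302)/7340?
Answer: -578016259198608145/4368374808 ≈ -1.3232e+8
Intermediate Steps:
o = 41339/27282780 (o = -248034*(-1/22302)*(1/7340) = (41339/3717)*(1/7340) = 41339/27282780 ≈ 0.0015152)
N = 41339/27282780 ≈ 0.0015152
239281 + (-110507/(-37*56*(-51)) - 200852/N) = 239281 + (-110507/(-37*56*(-51)) - 200852/41339/27282780) = 239281 + (-110507/((-2072*(-51))) - 200852*27282780/41339) = 239281 + (-110507/105672 - 5479800928560/41339) = 239281 - 579061528291041193/4368374808 = -578016259198608145/4368374808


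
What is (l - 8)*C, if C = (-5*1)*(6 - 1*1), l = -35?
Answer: 1075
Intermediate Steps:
C = -25 (C = -5*(6 - 1) = -5*5 = -25)
(l - 8)*C = (-35 - 8)*(-25) = -43*(-25) = 1075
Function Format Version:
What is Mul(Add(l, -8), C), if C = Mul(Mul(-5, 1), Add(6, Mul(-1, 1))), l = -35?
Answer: 1075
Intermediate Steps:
C = -25 (C = Mul(-5, Add(6, -1)) = Mul(-5, 5) = -25)
Mul(Add(l, -8), C) = Mul(Add(-35, -8), -25) = Mul(-43, -25) = 1075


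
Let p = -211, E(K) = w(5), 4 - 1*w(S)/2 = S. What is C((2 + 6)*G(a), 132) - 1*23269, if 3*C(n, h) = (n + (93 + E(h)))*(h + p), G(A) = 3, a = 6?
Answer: -78892/3 ≈ -26297.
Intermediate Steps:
w(S) = 8 - 2*S
E(K) = -2 (E(K) = 8 - 2*5 = 8 - 10 = -2)
C(n, h) = (-211 + h)*(91 + n)/3 (C(n, h) = ((n + (93 - 2))*(h - 211))/3 = ((n + 91)*(-211 + h))/3 = ((91 + n)*(-211 + h))/3 = ((-211 + h)*(91 + n))/3 = (-211 + h)*(91 + n)/3)
C((2 + 6)*G(a), 132) - 1*23269 = (-19201/3 - 211*(2 + 6)*3/3 + (91/3)*132 + (1/3)*132*((2 + 6)*3)) - 1*23269 = (-19201/3 - 1688*3/3 + 4004 + (1/3)*132*(8*3)) - 23269 = (-19201/3 - 211/3*24 + 4004 + (1/3)*132*24) - 23269 = (-19201/3 - 1688 + 4004 + 1056) - 23269 = -9085/3 - 23269 = -78892/3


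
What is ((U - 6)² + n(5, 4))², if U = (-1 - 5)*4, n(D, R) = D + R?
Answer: 826281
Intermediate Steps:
U = -24 (U = -6*4 = -24)
((U - 6)² + n(5, 4))² = ((-24 - 6)² + (5 + 4))² = ((-30)² + 9)² = (900 + 9)² = 909² = 826281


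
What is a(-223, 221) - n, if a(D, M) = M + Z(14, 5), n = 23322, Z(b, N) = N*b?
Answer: -23031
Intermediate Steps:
a(D, M) = 70 + M (a(D, M) = M + 5*14 = M + 70 = 70 + M)
a(-223, 221) - n = (70 + 221) - 1*23322 = 291 - 23322 = -23031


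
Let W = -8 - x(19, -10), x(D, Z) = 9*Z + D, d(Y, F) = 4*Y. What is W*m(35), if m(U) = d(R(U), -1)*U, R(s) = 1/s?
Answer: 252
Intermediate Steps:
R(s) = 1/s
x(D, Z) = D + 9*Z
m(U) = 4 (m(U) = (4/U)*U = 4)
W = 63 (W = -8 - (19 + 9*(-10)) = -8 - (19 - 90) = -8 - 1*(-71) = -8 + 71 = 63)
W*m(35) = 63*4 = 252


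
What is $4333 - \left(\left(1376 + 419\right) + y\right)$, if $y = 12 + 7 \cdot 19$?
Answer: $2393$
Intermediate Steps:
$y = 145$ ($y = 12 + 133 = 145$)
$4333 - \left(\left(1376 + 419\right) + y\right) = 4333 - \left(\left(1376 + 419\right) + 145\right) = 4333 - \left(1795 + 145\right) = 4333 - 1940 = 2393$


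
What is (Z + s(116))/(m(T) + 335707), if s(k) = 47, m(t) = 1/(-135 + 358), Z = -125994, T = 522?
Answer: -28086181/74862662 ≈ -0.37517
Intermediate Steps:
m(t) = 1/223
(Z + s(116))/(m(T) + 335707) = (-125994 + 47)/(1/223 + 335707) = -125947/74862662/223 = -125947*223/74862662 = -28086181/74862662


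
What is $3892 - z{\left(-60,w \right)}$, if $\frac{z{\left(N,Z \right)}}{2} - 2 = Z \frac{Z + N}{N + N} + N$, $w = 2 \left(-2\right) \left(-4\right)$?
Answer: $\frac{59944}{15} \approx 3996.3$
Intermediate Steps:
$w = 16$ ($w = \left(-4\right) \left(-4\right) = 16$)
$z{\left(N,Z \right)} = 4 + 2 N + \frac{Z \left(N + Z\right)}{N}$ ($z{\left(N,Z \right)} = 4 + 2 \left(Z \frac{Z + N}{N + N} + N\right) = 4 + 2 \left(Z \frac{N + Z}{2 N} + N\right) = 4 + 2 \left(\frac{Z \left(N + Z\right)}{2 N} + N\right) = 4 + 2 \left(N + \frac{Z \left(N + Z\right)}{2 N}\right) = 4 + \left(2 N + \frac{Z \left(N + Z\right)}{N}\right) = 4 + 2 N + \frac{Z \left(N + Z\right)}{N}$)
$3892 - z{\left(-60,w \right)} = 3892 - \left(4 + 16 + 2 \left(-60\right) + \frac{16^{2}}{-60}\right) = 3892 - \left(4 + 16 - 120 - \frac{64}{15}\right) = 3892 - - \frac{1564}{15} = 3892 + \frac{1564}{15} = \frac{59944}{15}$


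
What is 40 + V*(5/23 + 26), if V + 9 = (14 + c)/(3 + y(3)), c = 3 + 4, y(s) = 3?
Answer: -4793/46 ≈ -104.20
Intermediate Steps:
c = 7
V = -11/2 (V = -9 + (14 + 7)/(3 + 3) = -9 + 21/6 = -9 + 21*(⅙) = -9 + 7/2 = -11/2 ≈ -5.5000)
40 + V*(5/23 + 26) = 40 - 11*(5/23 + 26)/2 = 40 - 11/2*603/23 = 40 - 6633/46 = -4793/46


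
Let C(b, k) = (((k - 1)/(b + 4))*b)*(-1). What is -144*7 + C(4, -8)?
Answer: -2007/2 ≈ -1003.5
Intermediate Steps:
C(b, k) = -b*(-1 + k)/(4 + b) (C(b, k) = (((-1 + k)/(4 + b))*b)*(-1) = (b*(-1 + k)/(4 + b))*(-1) = -b*(-1 + k)/(4 + b))
-144*7 + C(4, -8) = -144*7 + 4*(1 - 1*(-8))/(4 + 4) = -1008 + 4*(1 + 8)/8 = -1008 + 4*(⅛)*9 = -1008 + 9/2 = -2007/2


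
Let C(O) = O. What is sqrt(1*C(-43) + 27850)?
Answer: sqrt(27807) ≈ 166.75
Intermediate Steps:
sqrt(1*C(-43) + 27850) = sqrt(1*(-43) + 27850) = sqrt(-43 + 27850) = sqrt(27807)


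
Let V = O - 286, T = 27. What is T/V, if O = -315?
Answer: -27/601 ≈ -0.044925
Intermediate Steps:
V = -601 (V = -315 - 286 = -601)
T/V = 27/(-601) = 27*(-1/601) = -27/601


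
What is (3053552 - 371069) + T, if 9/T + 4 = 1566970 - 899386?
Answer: 1790772001149/667580 ≈ 2.6825e+6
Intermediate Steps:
T = 9/667580 (T = 9/(-4 + (1566970 - 899386)) = 9/(-4 + 667584) = 9/667580 ≈ 1.3482e-5)
(3053552 - 371069) + T = (3053552 - 371069) + 9/667580 = 2682483 + 9/667580 = 1790772001149/667580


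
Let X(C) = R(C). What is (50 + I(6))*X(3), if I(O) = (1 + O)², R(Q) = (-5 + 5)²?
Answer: 0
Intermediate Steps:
R(Q) = 0 (R(Q) = 0² = 0)
X(C) = 0
(50 + I(6))*X(3) = (50 + (1 + 6)²)*0 = (50 + 7²)*0 = (50 + 49)*0 = 99*0 = 0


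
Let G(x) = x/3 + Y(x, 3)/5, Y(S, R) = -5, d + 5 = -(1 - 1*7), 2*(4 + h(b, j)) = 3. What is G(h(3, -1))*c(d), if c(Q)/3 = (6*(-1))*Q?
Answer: 33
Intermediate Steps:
h(b, j) = -5/2 (h(b, j) = -4 + (½)*3 = -4 + 3/2 = -5/2)
d = 1 (d = -5 - (1 - 1*7) = -5 - (1 - 7) = -5 - 1*(-6) = -5 + 6 = 1)
c(Q) = -18*Q (c(Q) = 3*((6*(-1))*Q) = 3*(-6*Q) = -18*Q)
G(x) = -1 + x/3 (G(x) = x/3 - 5/5 = x*(⅓) - 5*⅕ = x/3 - 1 = -1 + x/3)
G(h(3, -1))*c(d) = (-1 + (⅓)*(-5/2))*(-18*1) = (-1 - ⅚)*(-18) = -11/6*(-18) = 33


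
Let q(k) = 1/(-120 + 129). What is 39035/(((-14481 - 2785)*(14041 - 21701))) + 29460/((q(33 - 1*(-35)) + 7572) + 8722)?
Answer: 7014498764809/3879034880264 ≈ 1.8083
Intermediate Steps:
q(k) = ⅑ (q(k) = 1/9 = ⅑)
39035/(((-14481 - 2785)*(14041 - 21701))) + 29460/((q(33 - 1*(-35)) + 7572) + 8722) = 39035/(((-14481 - 2785)*(14041 - 21701))) + 29460/((⅑ + 7572) + 8722) = 39035/((-17266*(-7660))) + 29460/(68149/9 + 8722) = 39035/132257560 + 29460/(146647/9) = 39035*(1/132257560) + 29460*(9/146647) = 7807/26451512 + 265140/146647 = 7014498764809/3879034880264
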